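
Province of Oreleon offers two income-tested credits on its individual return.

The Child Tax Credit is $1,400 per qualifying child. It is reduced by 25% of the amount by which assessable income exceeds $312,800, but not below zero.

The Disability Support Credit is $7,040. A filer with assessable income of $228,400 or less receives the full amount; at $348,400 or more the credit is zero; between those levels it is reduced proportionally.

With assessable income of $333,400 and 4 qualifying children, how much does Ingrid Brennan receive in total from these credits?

Child Tax Credit: base = 4 × $1,400 = $5,600. 25% of the $20,600 excess over $312,800 is $5,150; credit = $5,600 − $5,150 = $450.
Disability Support Credit: $333,400 is $105,000 into a $120,000 phase-out range, leaving 15,000/120,000 of the credit: $7,040 × 15,000/120,000 = $880.
Total: $450 + $880 = $1,330.

$1,330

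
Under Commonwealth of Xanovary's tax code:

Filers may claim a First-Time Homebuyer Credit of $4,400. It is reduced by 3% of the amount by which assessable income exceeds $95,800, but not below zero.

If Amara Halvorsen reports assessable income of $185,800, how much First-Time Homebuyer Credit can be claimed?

$1,700

First-Time Homebuyer Credit: 3% of the $90,000 excess over $95,800 is $2,700; credit = $4,400 − $2,700 = $1,700.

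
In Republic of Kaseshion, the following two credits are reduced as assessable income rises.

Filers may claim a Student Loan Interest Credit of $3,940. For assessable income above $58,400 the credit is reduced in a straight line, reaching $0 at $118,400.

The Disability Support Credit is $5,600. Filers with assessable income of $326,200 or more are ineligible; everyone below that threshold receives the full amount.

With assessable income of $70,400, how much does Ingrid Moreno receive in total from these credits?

Student Loan Interest Credit: $70,400 is $12,000 into a $60,000 phase-out range, leaving 48,000/60,000 of the credit: $3,940 × 48,000/60,000 = $3,152.
Disability Support Credit: $70,400 is below the $326,200 cutoff, so the full $5,600 applies.
Total: $3,152 + $5,600 = $8,752.

$8,752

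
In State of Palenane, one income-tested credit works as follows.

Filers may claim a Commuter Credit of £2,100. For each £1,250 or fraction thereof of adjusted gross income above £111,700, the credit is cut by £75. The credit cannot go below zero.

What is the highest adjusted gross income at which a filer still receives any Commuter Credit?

After 27 increments the reduction is 27 × £75 = £2,025, leaving £75; one more increment wipes it out. Increment 27 ends at excess 27 × £1,250 = £33,750, so the highest qualifying income is £111,700 + £33,750 = £145,450.

£145,450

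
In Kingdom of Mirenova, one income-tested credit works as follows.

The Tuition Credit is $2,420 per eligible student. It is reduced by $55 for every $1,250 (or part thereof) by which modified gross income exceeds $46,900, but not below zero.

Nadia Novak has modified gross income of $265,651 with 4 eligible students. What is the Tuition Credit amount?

$0

Tuition Credit: base = 4 × $2,420 = $9,680. income exceeds $46,900 by $218,751 → 176 increments × $55 = $9,680 ≥ base, so the credit is $0.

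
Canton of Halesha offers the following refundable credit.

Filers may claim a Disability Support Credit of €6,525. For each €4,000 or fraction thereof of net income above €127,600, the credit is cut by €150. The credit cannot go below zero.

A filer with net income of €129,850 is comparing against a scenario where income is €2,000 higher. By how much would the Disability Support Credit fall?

€150

At €129,850 — income exceeds €127,600 by €2,250, which is 1 full-or-partial €4,000 increment; reduction = 1 × €150 = €150, leaving €6,375.
At €131,850 — income exceeds €127,600 by €4,250, which is 2 full-or-partial €4,000 increments; reduction = 2 × €150 = €300, leaving €6,225.
Lost: €6,375 − €6,225 = €150.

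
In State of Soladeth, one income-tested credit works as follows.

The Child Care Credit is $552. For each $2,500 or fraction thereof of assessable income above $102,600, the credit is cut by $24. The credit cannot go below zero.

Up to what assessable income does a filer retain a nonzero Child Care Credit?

$157,600

After 22 increments the reduction is 22 × $24 = $528, leaving $24; one more increment wipes it out. Increment 22 ends at excess 22 × $2,500 = $55,000, so the highest qualifying income is $102,600 + $55,000 = $157,600.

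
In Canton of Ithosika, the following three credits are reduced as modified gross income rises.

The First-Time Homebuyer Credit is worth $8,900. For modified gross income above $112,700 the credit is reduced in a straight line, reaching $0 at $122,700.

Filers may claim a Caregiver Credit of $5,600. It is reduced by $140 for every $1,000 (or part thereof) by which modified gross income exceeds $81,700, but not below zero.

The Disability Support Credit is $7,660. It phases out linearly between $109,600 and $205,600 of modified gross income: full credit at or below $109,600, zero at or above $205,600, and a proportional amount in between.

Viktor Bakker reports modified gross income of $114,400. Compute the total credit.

First-Time Homebuyer Credit: $114,400 is $1,700 into a $10,000 phase-out range, leaving 8,300/10,000 of the credit: $8,900 × 8,300/10,000 = $7,387.
Caregiver Credit: income exceeds $81,700 by $32,700, which is 33 full-or-partial $1,000 increments; reduction = 33 × $140 = $4,620, leaving $980.
Disability Support Credit: $114,400 is $4,800 into a $96,000 phase-out range, leaving 91,200/96,000 of the credit: $7,660 × 91,200/96,000 = $7,277.
Total: $7,387 + $980 + $7,277 = $15,644.

$15,644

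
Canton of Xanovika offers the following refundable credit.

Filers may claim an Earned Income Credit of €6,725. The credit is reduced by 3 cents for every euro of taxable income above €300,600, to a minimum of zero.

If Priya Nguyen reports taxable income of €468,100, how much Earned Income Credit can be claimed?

€1,700

Earned Income Credit: 3% of the €167,500 excess over €300,600 is €5,025; credit = €6,725 − €5,025 = €1,700.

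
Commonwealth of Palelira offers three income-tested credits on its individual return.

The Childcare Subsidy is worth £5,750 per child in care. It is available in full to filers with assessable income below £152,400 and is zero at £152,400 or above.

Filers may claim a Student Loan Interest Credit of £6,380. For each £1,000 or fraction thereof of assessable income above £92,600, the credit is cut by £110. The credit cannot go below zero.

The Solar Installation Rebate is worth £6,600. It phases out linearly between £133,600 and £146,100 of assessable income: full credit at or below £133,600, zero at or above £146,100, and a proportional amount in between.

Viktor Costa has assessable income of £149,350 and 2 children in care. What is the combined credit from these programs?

Childcare Subsidy: base = 2 × £5,750 = £11,500. £149,350 is below the £152,400 cutoff, so the full £11,500 applies.
Student Loan Interest Credit: income exceeds £92,600 by £56,750, which is 57 full-or-partial £1,000 increments; reduction = 57 × £110 = £6,270, leaving £110.
Solar Installation Rebate: £149,350 is at or above £146,100, so the credit is £0.
Total: £11,500 + £110 + £0 = £11,610.

£11,610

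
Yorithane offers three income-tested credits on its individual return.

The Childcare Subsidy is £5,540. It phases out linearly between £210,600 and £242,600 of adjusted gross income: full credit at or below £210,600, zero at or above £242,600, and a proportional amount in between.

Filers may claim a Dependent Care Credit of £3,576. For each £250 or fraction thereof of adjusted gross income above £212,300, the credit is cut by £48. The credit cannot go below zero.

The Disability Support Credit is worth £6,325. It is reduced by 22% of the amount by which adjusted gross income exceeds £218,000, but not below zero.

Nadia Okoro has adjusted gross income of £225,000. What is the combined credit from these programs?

Childcare Subsidy: £225,000 is £14,400 into a £32,000 phase-out range, leaving 17,600/32,000 of the credit: £5,540 × 17,600/32,000 = £3,047.
Dependent Care Credit: income exceeds £212,300 by £12,700, which is 51 full-or-partial £250 increments; reduction = 51 × £48 = £2,448, leaving £1,128.
Disability Support Credit: 22% of the £7,000 excess over £218,000 is £1,540; credit = £6,325 − £1,540 = £4,785.
Total: £3,047 + £1,128 + £4,785 = £8,960.

£8,960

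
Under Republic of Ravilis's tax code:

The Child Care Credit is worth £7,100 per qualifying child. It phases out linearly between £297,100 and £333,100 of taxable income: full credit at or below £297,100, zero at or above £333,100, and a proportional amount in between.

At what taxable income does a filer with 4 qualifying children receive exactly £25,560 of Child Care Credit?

£300,700

Full credit = 4 × £7,100 = £28,400.
£25,560 is 25,560/28,400 of the full £28,400, so 2,840/28,400 of the £36,000 range has been used: income = £297,100 + £36,000 × 2,840/28,400 = £300,700.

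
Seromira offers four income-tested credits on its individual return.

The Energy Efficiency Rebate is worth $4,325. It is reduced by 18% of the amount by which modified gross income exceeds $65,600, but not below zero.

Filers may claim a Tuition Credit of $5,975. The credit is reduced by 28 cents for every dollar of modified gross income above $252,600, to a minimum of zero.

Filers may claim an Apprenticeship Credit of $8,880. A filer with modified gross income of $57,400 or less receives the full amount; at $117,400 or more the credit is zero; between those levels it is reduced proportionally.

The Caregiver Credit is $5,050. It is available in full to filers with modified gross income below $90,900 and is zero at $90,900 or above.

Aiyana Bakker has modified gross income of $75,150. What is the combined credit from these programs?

$19,884

Energy Efficiency Rebate: 18% of the $9,550 excess over $65,600 is $1,719; credit = $4,325 − $1,719 = $2,606.
Tuition Credit: $75,150 is at or below the $252,600 threshold, so the full $5,975 applies.
Apprenticeship Credit: $75,150 is $17,750 into a $60,000 phase-out range, leaving 42,250/60,000 of the credit: $8,880 × 42,250/60,000 = $6,253.
Caregiver Credit: $75,150 is below the $90,900 cutoff, so the full $5,050 applies.
Total: $2,606 + $5,975 + $6,253 + $5,050 = $19,884.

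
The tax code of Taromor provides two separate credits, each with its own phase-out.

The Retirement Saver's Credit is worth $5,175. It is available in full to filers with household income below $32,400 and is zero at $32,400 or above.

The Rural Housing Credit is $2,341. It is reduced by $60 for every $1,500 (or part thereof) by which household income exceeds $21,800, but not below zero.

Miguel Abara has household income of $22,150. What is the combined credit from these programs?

$7,456

Retirement Saver's Credit: $22,150 is below the $32,400 cutoff, so the full $5,175 applies.
Rural Housing Credit: income exceeds $21,800 by $350, which is 1 full-or-partial $1,500 increment; reduction = 1 × $60 = $60, leaving $2,281.
Total: $5,175 + $2,281 = $7,456.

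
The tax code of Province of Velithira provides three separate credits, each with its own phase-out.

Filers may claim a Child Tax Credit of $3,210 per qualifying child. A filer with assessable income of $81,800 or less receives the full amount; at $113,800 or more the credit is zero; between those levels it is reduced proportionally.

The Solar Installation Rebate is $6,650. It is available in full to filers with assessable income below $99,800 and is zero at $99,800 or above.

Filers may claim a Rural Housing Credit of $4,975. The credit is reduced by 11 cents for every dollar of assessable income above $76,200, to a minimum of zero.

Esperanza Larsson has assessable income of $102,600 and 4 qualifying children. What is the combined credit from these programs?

$6,565

Child Tax Credit: base = 4 × $3,210 = $12,840. $102,600 is $20,800 into a $32,000 phase-out range, leaving 11,200/32,000 of the credit: $12,840 × 11,200/32,000 = $4,494.
Solar Installation Rebate: $102,600 meets or exceeds the $99,800 cutoff, so the credit is $0.
Rural Housing Credit: 11% of the $26,400 excess over $76,200 is $2,904; credit = $4,975 − $2,904 = $2,071.
Total: $4,494 + $0 + $2,071 = $6,565.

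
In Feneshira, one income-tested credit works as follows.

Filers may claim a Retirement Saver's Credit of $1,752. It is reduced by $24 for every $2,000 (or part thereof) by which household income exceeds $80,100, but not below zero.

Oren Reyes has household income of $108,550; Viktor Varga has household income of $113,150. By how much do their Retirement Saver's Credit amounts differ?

$48

Oren ($108,550): Retirement Saver's Credit: income exceeds $80,100 by $28,450, which is 15 full-or-partial $2,000 increments; reduction = 15 × $24 = $360, leaving $1,392.
Viktor ($113,150): Retirement Saver's Credit: income exceeds $80,100 by $33,050, which is 17 full-or-partial $2,000 increments; reduction = 17 × $24 = $408, leaving $1,344.
Difference: |$1,392 − $1,344| = $48.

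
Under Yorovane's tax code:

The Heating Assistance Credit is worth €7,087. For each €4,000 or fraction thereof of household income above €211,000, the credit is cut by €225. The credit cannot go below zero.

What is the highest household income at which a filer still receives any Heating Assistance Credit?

€335,000

After 31 increments the reduction is 31 × €225 = €6,975, leaving €112; one more increment wipes it out. Increment 31 ends at excess 31 × €4,000 = €124,000, so the highest qualifying income is €211,000 + €124,000 = €335,000.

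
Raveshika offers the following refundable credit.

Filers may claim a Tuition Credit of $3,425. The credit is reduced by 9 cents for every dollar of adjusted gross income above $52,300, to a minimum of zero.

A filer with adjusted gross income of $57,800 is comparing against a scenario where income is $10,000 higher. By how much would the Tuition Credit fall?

At $57,800 — 9% of the $5,500 excess over $52,300 is $495; credit = $3,425 − $495 = $2,930.
At $67,800 — 9% of the $15,500 excess over $52,300 is $1,395; credit = $3,425 − $1,395 = $2,030.
Lost: $2,930 − $2,030 = $900.

$900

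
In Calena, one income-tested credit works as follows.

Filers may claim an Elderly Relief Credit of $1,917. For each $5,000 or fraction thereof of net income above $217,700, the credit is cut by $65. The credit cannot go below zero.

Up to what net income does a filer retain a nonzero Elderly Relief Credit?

After 29 increments the reduction is 29 × $65 = $1,885, leaving $32; one more increment wipes it out. Increment 29 ends at excess 29 × $5,000 = $145,000, so the highest qualifying income is $217,700 + $145,000 = $362,700.

$362,700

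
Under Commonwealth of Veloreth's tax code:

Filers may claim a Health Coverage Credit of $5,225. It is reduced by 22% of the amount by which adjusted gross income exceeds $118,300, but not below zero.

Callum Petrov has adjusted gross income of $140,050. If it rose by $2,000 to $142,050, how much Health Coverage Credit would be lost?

$440

At $140,050 — 22% of the $21,750 excess over $118,300 is $4,785; credit = $5,225 − $4,785 = $440.
At $142,050 — 22% of the $23,750 excess over $118,300 is $5,225 ≥ base, so the credit is $0.
Lost: $440 − $0 = $440.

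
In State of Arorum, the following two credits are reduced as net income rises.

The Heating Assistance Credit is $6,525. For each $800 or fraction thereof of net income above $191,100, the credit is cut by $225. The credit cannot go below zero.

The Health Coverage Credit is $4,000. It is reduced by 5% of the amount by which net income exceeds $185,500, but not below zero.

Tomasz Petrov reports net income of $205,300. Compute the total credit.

$5,485

Heating Assistance Credit: income exceeds $191,100 by $14,200, which is 18 full-or-partial $800 increments; reduction = 18 × $225 = $4,050, leaving $2,475.
Health Coverage Credit: 5% of the $19,800 excess over $185,500 is $990; credit = $4,000 − $990 = $3,010.
Total: $2,475 + $3,010 = $5,485.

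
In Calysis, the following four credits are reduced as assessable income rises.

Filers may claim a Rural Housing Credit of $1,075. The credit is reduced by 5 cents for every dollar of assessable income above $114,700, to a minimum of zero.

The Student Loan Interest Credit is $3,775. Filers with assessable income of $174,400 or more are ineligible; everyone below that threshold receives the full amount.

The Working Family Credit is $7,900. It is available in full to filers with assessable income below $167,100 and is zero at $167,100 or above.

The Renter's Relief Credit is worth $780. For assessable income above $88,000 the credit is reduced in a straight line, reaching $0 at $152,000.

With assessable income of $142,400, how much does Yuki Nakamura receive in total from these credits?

$11,792

Rural Housing Credit: 5% of the $27,700 excess over $114,700 is $1,385 ≥ base, so the credit is $0.
Student Loan Interest Credit: $142,400 is below the $174,400 cutoff, so the full $3,775 applies.
Working Family Credit: $142,400 is below the $167,100 cutoff, so the full $7,900 applies.
Renter's Relief Credit: $142,400 is $54,400 into a $64,000 phase-out range, leaving 9,600/64,000 of the credit: $780 × 9,600/64,000 = $117.
Total: $0 + $3,775 + $7,900 + $117 = $11,792.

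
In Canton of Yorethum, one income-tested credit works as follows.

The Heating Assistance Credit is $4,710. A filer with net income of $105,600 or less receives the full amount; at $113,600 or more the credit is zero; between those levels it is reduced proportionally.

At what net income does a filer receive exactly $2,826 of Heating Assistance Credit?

$108,800

$2,826 is 2,826/4,710 of the full $4,710, so 1,884/4,710 of the $8,000 range has been used: income = $105,600 + $8,000 × 1,884/4,710 = $108,800.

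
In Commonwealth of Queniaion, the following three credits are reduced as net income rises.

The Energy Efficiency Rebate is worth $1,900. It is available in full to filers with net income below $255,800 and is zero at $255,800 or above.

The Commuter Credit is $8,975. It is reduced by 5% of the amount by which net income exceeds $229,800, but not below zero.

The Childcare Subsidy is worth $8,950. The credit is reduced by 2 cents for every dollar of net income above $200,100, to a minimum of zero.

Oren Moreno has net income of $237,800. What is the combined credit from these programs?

Energy Efficiency Rebate: $237,800 is below the $255,800 cutoff, so the full $1,900 applies.
Commuter Credit: 5% of the $8,000 excess over $229,800 is $400; credit = $8,975 − $400 = $8,575.
Childcare Subsidy: 2% of the $37,700 excess over $200,100 is $754; credit = $8,950 − $754 = $8,196.
Total: $1,900 + $8,575 + $8,196 = $18,671.

$18,671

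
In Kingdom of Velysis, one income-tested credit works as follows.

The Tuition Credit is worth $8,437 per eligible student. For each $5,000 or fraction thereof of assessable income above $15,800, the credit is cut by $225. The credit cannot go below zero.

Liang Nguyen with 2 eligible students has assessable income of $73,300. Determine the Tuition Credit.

Tuition Credit: base = 2 × $8,437 = $16,874. income exceeds $15,800 by $57,500, which is 12 full-or-partial $5,000 increments; reduction = 12 × $225 = $2,700, leaving $14,174.

$14,174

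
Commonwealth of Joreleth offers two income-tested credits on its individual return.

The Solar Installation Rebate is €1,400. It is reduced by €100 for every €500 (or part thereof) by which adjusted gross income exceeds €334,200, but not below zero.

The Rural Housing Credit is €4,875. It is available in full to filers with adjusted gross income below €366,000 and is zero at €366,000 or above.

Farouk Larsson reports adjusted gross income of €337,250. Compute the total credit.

€5,575

Solar Installation Rebate: income exceeds €334,200 by €3,050, which is 7 full-or-partial €500 increments; reduction = 7 × €100 = €700, leaving €700.
Rural Housing Credit: €337,250 is below the €366,000 cutoff, so the full €4,875 applies.
Total: €700 + €4,875 = €5,575.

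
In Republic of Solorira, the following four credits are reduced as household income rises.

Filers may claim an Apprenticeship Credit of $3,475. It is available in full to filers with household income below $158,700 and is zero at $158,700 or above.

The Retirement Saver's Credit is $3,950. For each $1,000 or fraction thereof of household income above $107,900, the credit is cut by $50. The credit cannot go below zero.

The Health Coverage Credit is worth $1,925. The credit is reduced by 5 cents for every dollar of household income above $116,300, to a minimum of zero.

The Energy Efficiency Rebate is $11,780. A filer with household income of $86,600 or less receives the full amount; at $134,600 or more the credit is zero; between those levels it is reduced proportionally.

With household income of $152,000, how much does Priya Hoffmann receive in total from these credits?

Apprenticeship Credit: $152,000 is below the $158,700 cutoff, so the full $3,475 applies.
Retirement Saver's Credit: income exceeds $107,900 by $44,100, which is 45 full-or-partial $1,000 increments; reduction = 45 × $50 = $2,250, leaving $1,700.
Health Coverage Credit: 5% of the $35,700 excess over $116,300 is $1,785; credit = $1,925 − $1,785 = $140.
Energy Efficiency Rebate: $152,000 is at or above $134,600, so the credit is $0.
Total: $3,475 + $1,700 + $140 + $0 = $5,315.

$5,315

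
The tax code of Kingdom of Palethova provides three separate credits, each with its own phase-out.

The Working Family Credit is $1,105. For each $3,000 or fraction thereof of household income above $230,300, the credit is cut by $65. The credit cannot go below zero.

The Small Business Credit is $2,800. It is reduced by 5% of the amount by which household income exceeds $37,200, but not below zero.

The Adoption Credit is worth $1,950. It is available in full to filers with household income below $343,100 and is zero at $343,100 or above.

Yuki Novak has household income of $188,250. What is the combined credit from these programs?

$3,055

Working Family Credit: $188,250 is at or below the $230,300 threshold, so the full $1,105 applies.
Small Business Credit: 5% of the $151,050 excess over $37,200 is $7,552.50 ≥ base, so the credit is $0.
Adoption Credit: $188,250 is below the $343,100 cutoff, so the full $1,950 applies.
Total: $1,105 + $0 + $1,950 = $3,055.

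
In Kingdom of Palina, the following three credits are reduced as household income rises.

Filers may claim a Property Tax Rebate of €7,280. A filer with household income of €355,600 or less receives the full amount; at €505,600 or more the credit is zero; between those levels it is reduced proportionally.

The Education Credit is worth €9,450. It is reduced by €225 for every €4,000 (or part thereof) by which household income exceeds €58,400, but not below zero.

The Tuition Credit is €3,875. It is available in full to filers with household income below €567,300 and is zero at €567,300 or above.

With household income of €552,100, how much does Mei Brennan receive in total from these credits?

Property Tax Rebate: €552,100 is at or above €505,600, so the credit is €0.
Education Credit: income exceeds €58,400 by €493,700 → 124 increments × €225 = €27,900 ≥ base, so the credit is €0.
Tuition Credit: €552,100 is below the €567,300 cutoff, so the full €3,875 applies.
Total: €0 + €0 + €3,875 = €3,875.

€3,875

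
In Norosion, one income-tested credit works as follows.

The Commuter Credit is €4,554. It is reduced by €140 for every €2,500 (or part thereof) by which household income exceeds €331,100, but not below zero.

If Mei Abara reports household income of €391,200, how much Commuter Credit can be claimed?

Commuter Credit: income exceeds €331,100 by €60,100, which is 25 full-or-partial €2,500 increments; reduction = 25 × €140 = €3,500, leaving €1,054.

€1,054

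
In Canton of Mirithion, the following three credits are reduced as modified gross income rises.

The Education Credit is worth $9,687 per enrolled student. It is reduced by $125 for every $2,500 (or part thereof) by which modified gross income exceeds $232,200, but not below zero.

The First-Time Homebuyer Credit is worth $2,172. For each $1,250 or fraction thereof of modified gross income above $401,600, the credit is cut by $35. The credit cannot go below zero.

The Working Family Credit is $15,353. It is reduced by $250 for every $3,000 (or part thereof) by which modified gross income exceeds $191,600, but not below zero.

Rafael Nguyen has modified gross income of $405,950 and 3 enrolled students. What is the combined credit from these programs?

$22,343

Education Credit: base = 3 × $9,687 = $29,061. income exceeds $232,200 by $173,750, which is 70 full-or-partial $2,500 increments; reduction = 70 × $125 = $8,750, leaving $20,311.
First-Time Homebuyer Credit: income exceeds $401,600 by $4,350, which is 4 full-or-partial $1,250 increments; reduction = 4 × $35 = $140, leaving $2,032.
Working Family Credit: income exceeds $191,600 by $214,350 → 72 increments × $250 = $18,000 ≥ base, so the credit is $0.
Total: $20,311 + $2,032 + $0 = $22,343.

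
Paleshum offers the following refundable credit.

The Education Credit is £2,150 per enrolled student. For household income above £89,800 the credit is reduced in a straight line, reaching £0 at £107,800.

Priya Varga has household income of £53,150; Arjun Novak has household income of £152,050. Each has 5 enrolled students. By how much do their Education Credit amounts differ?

£10,750

Priya (£53,150): Education Credit: base = 5 × £2,150 = £10,750. £53,150 is at or below the £89,800 threshold, so the full £10,750 applies.
Arjun (£152,050): Education Credit: base = 5 × £2,150 = £10,750. £152,050 is at or above £107,800, so the credit is £0.
Difference: |£10,750 − £0| = £10,750.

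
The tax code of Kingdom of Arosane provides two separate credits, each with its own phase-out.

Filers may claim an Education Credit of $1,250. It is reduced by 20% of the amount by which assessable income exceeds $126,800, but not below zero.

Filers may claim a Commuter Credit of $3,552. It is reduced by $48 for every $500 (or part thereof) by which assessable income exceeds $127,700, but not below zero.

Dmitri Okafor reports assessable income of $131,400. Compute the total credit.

Education Credit: 20% of the $4,600 excess over $126,800 is $920; credit = $1,250 − $920 = $330.
Commuter Credit: income exceeds $127,700 by $3,700, which is 8 full-or-partial $500 increments; reduction = 8 × $48 = $384, leaving $3,168.
Total: $330 + $3,168 = $3,498.

$3,498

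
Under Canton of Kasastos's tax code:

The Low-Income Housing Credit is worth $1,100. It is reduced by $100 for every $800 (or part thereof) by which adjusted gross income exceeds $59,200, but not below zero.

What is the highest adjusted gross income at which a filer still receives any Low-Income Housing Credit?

$67,200

After 10 increments the reduction is 10 × $100 = $1,000, leaving $100; one more increment wipes it out. Increment 10 ends at excess 10 × $800 = $8,000, so the highest qualifying income is $59,200 + $8,000 = $67,200.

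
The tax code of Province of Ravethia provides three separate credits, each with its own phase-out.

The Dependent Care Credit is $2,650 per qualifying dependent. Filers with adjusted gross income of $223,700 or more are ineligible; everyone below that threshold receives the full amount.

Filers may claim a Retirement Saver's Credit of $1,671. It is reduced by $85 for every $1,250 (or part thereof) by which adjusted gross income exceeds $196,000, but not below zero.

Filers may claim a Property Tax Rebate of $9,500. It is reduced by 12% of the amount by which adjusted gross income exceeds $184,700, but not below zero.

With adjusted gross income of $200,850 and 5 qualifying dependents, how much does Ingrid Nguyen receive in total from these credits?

$22,143

Dependent Care Credit: base = 5 × $2,650 = $13,250. $200,850 is below the $223,700 cutoff, so the full $13,250 applies.
Retirement Saver's Credit: income exceeds $196,000 by $4,850, which is 4 full-or-partial $1,250 increments; reduction = 4 × $85 = $340, leaving $1,331.
Property Tax Rebate: 12% of the $16,150 excess over $184,700 is $1,938; credit = $9,500 − $1,938 = $7,562.
Total: $13,250 + $1,331 + $7,562 = $22,143.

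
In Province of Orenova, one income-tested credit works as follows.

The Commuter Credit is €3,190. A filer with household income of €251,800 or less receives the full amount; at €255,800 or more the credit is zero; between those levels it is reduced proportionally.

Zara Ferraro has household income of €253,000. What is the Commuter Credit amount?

Commuter Credit: €253,000 is €1,200 into a €4,000 phase-out range, leaving 2,800/4,000 of the credit: €3,190 × 2,800/4,000 = €2,233.

€2,233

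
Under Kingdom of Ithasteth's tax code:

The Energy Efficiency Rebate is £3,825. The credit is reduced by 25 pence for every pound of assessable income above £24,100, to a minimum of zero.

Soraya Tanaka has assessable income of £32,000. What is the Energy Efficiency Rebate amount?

£1,850

Energy Efficiency Rebate: 25% of the £7,900 excess over £24,100 is £1,975; credit = £3,825 − £1,975 = £1,850.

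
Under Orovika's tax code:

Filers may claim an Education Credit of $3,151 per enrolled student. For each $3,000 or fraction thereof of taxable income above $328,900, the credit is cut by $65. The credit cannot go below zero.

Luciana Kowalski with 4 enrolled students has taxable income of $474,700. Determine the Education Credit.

$9,419

Education Credit: base = 4 × $3,151 = $12,604. income exceeds $328,900 by $145,800, which is 49 full-or-partial $3,000 increments; reduction = 49 × $65 = $3,185, leaving $9,419.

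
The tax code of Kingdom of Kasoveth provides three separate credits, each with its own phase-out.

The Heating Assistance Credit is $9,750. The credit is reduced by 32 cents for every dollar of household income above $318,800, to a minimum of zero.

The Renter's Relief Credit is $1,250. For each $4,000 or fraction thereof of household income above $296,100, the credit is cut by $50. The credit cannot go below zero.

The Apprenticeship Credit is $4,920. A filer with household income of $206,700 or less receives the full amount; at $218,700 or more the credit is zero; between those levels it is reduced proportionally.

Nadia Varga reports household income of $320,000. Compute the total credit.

$10,316

Heating Assistance Credit: 32% of the $1,200 excess over $318,800 is $384; credit = $9,750 − $384 = $9,366.
Renter's Relief Credit: income exceeds $296,100 by $23,900, which is 6 full-or-partial $4,000 increments; reduction = 6 × $50 = $300, leaving $950.
Apprenticeship Credit: $320,000 is at or above $218,700, so the credit is $0.
Total: $9,366 + $950 + $0 = $10,316.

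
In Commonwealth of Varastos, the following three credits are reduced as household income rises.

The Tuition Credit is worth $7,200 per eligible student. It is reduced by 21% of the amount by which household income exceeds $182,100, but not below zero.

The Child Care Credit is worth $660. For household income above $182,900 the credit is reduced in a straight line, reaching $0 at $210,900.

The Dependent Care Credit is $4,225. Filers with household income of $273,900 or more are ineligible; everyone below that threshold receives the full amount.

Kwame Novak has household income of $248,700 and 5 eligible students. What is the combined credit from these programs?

$26,239

Tuition Credit: base = 5 × $7,200 = $36,000. 21% of the $66,600 excess over $182,100 is $13,986; credit = $36,000 − $13,986 = $22,014.
Child Care Credit: $248,700 is at or above $210,900, so the credit is $0.
Dependent Care Credit: $248,700 is below the $273,900 cutoff, so the full $4,225 applies.
Total: $22,014 + $0 + $4,225 = $26,239.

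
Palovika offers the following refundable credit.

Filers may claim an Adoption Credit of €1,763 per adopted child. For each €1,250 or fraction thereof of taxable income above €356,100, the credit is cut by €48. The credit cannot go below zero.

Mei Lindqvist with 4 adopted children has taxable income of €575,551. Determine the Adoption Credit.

Adoption Credit: base = 4 × €1,763 = €7,052. income exceeds €356,100 by €219,451 → 176 increments × €48 = €8,448 ≥ base, so the credit is €0.

€0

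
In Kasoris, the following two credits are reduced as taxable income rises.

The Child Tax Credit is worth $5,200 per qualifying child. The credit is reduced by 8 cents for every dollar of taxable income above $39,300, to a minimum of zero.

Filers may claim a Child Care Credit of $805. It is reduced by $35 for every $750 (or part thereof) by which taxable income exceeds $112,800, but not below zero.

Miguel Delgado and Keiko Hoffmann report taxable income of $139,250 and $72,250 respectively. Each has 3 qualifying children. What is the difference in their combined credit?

Miguel ($139,250): Child Tax Credit: base = 3 × $5,200 = $15,600. 8% of the $99,950 excess over $39,300 is $7,996; credit = $15,600 − $7,996 = $7,604. Child Care Credit: income exceeds $112,800 by $26,450 → 36 increments × $35 = $1,260 ≥ base, so the credit is $0. total $7,604 + $0 = $7,604
Keiko ($72,250): Child Tax Credit: base = 3 × $5,200 = $15,600. 8% of the $32,950 excess over $39,300 is $2,636; credit = $15,600 − $2,636 = $12,964. Child Care Credit: $72,250 is at or below the $112,800 threshold, so the full $805 applies. total $12,964 + $805 = $13,769
Difference: |$7,604 − $13,769| = $6,165.

$6,165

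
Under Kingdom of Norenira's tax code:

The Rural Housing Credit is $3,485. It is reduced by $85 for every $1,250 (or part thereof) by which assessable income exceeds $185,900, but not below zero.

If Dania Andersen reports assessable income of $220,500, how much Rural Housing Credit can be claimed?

$1,105

Rural Housing Credit: income exceeds $185,900 by $34,600, which is 28 full-or-partial $1,250 increments; reduction = 28 × $85 = $2,380, leaving $1,105.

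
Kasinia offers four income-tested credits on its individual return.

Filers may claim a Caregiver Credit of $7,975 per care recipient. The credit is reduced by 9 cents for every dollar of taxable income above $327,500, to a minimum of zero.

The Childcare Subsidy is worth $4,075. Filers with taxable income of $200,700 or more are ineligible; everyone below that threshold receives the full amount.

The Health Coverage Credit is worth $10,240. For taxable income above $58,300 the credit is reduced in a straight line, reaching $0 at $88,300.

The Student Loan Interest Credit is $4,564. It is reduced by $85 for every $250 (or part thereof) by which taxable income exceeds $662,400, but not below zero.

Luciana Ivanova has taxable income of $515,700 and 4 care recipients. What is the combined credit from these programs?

Caregiver Credit: base = 4 × $7,975 = $31,900. 9% of the $188,200 excess over $327,500 is $16,938; credit = $31,900 − $16,938 = $14,962.
Childcare Subsidy: $515,700 meets or exceeds the $200,700 cutoff, so the credit is $0.
Health Coverage Credit: $515,700 is at or above $88,300, so the credit is $0.
Student Loan Interest Credit: $515,700 is at or below the $662,400 threshold, so the full $4,564 applies.
Total: $14,962 + $0 + $0 + $4,564 = $19,526.

$19,526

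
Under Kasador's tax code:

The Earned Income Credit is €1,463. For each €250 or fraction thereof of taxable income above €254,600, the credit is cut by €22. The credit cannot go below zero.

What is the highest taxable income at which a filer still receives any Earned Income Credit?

After 66 increments the reduction is 66 × €22 = €1,452, leaving €11; one more increment wipes it out. Increment 66 ends at excess 66 × €250 = €16,500, so the highest qualifying income is €254,600 + €16,500 = €271,100.

€271,100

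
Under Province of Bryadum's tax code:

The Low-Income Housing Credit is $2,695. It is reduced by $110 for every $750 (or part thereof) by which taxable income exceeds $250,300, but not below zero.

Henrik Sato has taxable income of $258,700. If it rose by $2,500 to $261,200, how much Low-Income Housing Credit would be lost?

At $258,700 — income exceeds $250,300 by $8,400, which is 12 full-or-partial $750 increments; reduction = 12 × $110 = $1,320, leaving $1,375.
At $261,200 — income exceeds $250,300 by $10,900, which is 15 full-or-partial $750 increments; reduction = 15 × $110 = $1,650, leaving $1,045.
Lost: $1,375 − $1,045 = $330.

$330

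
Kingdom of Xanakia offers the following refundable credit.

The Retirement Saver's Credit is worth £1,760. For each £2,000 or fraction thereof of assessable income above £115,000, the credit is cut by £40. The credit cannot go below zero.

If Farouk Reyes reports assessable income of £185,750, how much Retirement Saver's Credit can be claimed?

£320

Retirement Saver's Credit: income exceeds £115,000 by £70,750, which is 36 full-or-partial £2,000 increments; reduction = 36 × £40 = £1,440, leaving £320.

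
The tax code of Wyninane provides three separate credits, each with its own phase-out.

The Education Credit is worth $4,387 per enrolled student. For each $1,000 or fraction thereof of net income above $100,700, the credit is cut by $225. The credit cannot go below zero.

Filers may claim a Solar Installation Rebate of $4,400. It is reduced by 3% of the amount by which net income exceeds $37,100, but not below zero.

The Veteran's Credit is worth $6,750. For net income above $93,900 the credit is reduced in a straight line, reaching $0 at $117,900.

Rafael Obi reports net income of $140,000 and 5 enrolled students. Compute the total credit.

Education Credit: base = 5 × $4,387 = $21,935. income exceeds $100,700 by $39,300, which is 40 full-or-partial $1,000 increments; reduction = 40 × $225 = $9,000, leaving $12,935.
Solar Installation Rebate: 3% of the $102,900 excess over $37,100 is $3,087; credit = $4,400 − $3,087 = $1,313.
Veteran's Credit: $140,000 is at or above $117,900, so the credit is $0.
Total: $12,935 + $1,313 + $0 = $14,248.

$14,248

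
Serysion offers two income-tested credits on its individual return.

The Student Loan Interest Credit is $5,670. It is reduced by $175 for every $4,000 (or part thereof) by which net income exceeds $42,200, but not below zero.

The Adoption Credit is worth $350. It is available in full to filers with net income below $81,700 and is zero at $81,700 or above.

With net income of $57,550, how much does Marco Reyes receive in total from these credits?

Student Loan Interest Credit: income exceeds $42,200 by $15,350, which is 4 full-or-partial $4,000 increments; reduction = 4 × $175 = $700, leaving $4,970.
Adoption Credit: $57,550 is below the $81,700 cutoff, so the full $350 applies.
Total: $4,970 + $350 = $5,320.

$5,320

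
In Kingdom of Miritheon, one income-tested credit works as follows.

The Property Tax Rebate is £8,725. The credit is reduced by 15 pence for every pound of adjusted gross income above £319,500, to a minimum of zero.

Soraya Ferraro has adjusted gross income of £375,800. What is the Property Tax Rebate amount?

Property Tax Rebate: 15% of the £56,300 excess over £319,500 is £8,445; credit = £8,725 − £8,445 = £280.

£280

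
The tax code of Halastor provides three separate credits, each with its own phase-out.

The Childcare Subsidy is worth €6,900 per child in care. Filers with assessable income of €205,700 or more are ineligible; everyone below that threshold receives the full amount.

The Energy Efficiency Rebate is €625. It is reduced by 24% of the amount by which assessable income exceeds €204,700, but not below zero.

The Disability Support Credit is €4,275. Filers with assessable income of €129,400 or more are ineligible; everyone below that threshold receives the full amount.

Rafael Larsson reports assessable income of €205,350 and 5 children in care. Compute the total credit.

€34,969

Childcare Subsidy: base = 5 × €6,900 = €34,500. €205,350 is below the €205,700 cutoff, so the full €34,500 applies.
Energy Efficiency Rebate: 24% of the €650 excess over €204,700 is €156; credit = €625 − €156 = €469.
Disability Support Credit: €205,350 meets or exceeds the €129,400 cutoff, so the credit is €0.
Total: €34,500 + €469 + €0 = €34,969.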